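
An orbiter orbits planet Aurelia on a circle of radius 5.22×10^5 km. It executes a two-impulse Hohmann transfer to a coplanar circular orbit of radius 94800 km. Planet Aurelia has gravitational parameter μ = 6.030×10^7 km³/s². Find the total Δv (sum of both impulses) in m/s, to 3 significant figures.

Transfer-ellipse semi-major axis a_t = (r₁ + r₂)/2 = (5.220×10^5 + 94800)/2 = 3.084×10^5 km.
Circular speed at r₁: v₁ = √(μ/r₁) = √(6.030×10^7/5.220×10^5) = 10.748 km/s.
On the transfer ellipse at r₁, vis-viva equation gives v_a = √[μ(2/r₁ − 1/a_t)] = 5.9590 km/s.
First burn Δv₁ = |v_a − v₁| = 4.789 km/s.
At r₂, v₂ = √(μ/r₂) = 25.221 km/s.
Transfer-orbit speed at r₂: v_p = √[μ(2/r₂ − 1/a_t)] = 32.812 km/s.
Second burn Δv₂ = |v₂ − v_p| = 7.591 km/s.
Total Δv = Δv₁ + Δv₂ = 12.38 km/s.

Δv = 12400 m/s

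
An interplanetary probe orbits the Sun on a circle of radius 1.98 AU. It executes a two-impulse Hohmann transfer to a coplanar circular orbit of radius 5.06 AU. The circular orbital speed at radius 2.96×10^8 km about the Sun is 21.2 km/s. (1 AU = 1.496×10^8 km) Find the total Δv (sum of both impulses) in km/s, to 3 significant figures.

Δv = 7.53 km/s

From the circular-orbit relation v² = μ/r at r = 2.96×10^8 km: μ = v²r = (21.2)² × 2.96×10^8 = 1.33034×10^11 km³/s².
In km: r₁ = 1.98 × 1.496×10^8 = 2.96208×10^8 km; r₂ = 5.06 × 1.496×10^8 = 7.56976×10^8 km.
The Hohmann ellipse has a_t = (r₁ + r₂)/2 = 5.26592×10^8 km.
At r₁ the circular-orbit speed is v₁ = √(μ/r₁) = 21.1926 km/s.
On the transfer ellipse at r₁, vis-viva gives v_p = √[μ(2/r₁ − 1/a_t)] = 25.4090 km/s.
First burn Δv₁ = |v_p − v₁| = 4.2164 km/s.
At r₂, v₂ = √(μ/r₂) = 13.25686 km/s.
Transfer-orbit speed at r₂: v_a = √[μ(2/r₂ − 1/a_t)] = 9.942645 km/s.
Second burn Δv₂ = |v₂ − v_a| = 3.3142 km/s.
Total Δv = Δv₁ + Δv₂ = 7.531 km/s.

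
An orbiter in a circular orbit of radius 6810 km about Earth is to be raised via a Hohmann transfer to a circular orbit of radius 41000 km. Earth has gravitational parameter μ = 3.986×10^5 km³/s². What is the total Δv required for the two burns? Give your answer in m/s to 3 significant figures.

Δv = 3820 m/s

The Hohmann ellipse has a_t = (r₁ + r₂)/2 = 23905 km.
At r₁ the circular-orbit speed is v₁ = √(μ/r₁) = 7.651 km/s.
Transfer-orbit speed at r₁ (vis-viva): v_p = √[μ(2/r₁ − 1/a_t)] = 10.02 km/s.
First burn Δv₁ = |v_p − v₁| = 2.369 km/s.
Circular speed at r₂: v₂ = √(μ/r₂) = 3.118 km/s.
Transfer-orbit speed at r₂: v_a = √[μ(2/r₂ − 1/a_t)] = 1.664 km/s.
Second burn Δv₂ = |v₂ − v_a| = 1.454 km/s.
Δv = Δv₁ + Δv₂ = 2.369 + 1.454 = 3.823 km/s.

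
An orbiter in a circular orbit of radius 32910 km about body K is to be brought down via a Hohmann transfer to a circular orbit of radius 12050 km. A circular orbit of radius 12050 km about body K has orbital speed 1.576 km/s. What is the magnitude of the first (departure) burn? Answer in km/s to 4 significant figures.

From the circular-orbit relation v² = μ/r at r = 12050 km: μ = v²r = (1.576)² × 12050 = 29929.5 km³/s².
Transfer-ellipse semi-major axis a_t = (r₁ + r₂)/2 = (32910 + 12050)/2 = 22480 km.
Circular speed at r = 32910 km: v_c = √(μ/r) = 0.9536 km/s.
Vis-viva on the transfer ellipse at r = 32910 km gives v_t = √[μ(2/r − 1/a_t)] = 0.6982 km/s.
Δv₁ = |v_t − v_c| = |0.6982 − 0.9536| = 0.2554 km/s.

Δv₁ = 0.2554 km/s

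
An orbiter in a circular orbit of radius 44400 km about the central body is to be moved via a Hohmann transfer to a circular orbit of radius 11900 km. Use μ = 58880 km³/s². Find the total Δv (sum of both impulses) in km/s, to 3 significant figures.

Semi-major axis of the transfer orbit: a_t = (44400 + 11900)/2 = 28150 km.
At r₁ the circular-orbit speed is v₁ = √(μ/r₁) = 1.15158 km/s.
On the transfer ellipse at r₁, vis-viva gives v_a = √[μ(2/r₁ − 1/a_t)] = 0.748733 km/s.
First burn Δv₁ = |v_a − v₁| = 0.4028 km/s.
At r₂, v₂ = √(μ/r₂) = 2.2244 km/s.
Transfer-orbit speed at r₂: v_p = √[μ(2/r₂ − 1/a_t)] = 2.7936 km/s.
Second burn Δv₂ = |v₂ − v_p| = 0.5692 km/s.
Δv = Δv₁ + Δv₂ = 0.4028 + 0.5692 = 0.9720 km/s.

Δv = 0.972 km/s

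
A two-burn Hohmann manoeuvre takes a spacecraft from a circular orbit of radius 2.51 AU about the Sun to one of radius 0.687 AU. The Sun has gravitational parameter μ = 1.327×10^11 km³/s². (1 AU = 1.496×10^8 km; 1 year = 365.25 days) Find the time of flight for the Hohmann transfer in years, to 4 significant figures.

t = 1.011 years

In km: r₁ = 2.51 × 1.496×10^8 = 3.75496×10^8 km; r₂ = 0.687 × 1.496×10^8 = 1.027752×10^8 km.
Transfer-ellipse semi-major axis a_t = (r₁ + r₂)/2 = (3.75496×10^8 + 1.027752×10^8)/2 = 2.391356×10^8 km.
By Kepler's third law the transfer-orbit period is T = 2π√(a_t³/μ), so t = T/2 = 3.189×10^7 s.
Converting: 3.189×10^7 s ÷ 3.15576×10^7 s/year (365.25 × 86400) = 1.011 years.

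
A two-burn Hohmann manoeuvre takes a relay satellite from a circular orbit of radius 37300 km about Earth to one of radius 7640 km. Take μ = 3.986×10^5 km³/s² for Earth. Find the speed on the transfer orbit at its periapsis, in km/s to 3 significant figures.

v = 9.31 km/s

Transfer-ellipse semi-major axis a_t = (r₁ + r₂)/2 = (37300 + 7640)/2 = 22470 km.
The periapsis of the transfer ellipse is at r = 7640 km.
From the vis-viva equation, v = √[μ(2/r − 1/a_t)] = 9.306 km/s.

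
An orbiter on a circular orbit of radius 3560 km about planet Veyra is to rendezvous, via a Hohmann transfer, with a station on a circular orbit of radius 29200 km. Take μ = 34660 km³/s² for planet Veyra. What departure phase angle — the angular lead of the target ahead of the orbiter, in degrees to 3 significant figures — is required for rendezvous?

φ = 104°

Transfer-ellipse semi-major axis a_t = (r₁ + r₂)/2 = (3560 + 29200)/2 = 16380 km.
The half-period of the transfer ellipse is t = π√(a_t³/μ) = 35380 s.
Target angular speed ω₂ = √(μ/r₂³) = 3.731×10^-5 rad/s.
Angle swept by the target during transfer: ω₂·t = 1.320 rad = 75.63°.
Arrival is 180° from departure on the ellipse, so φ = 180° − 75.63° = 104°.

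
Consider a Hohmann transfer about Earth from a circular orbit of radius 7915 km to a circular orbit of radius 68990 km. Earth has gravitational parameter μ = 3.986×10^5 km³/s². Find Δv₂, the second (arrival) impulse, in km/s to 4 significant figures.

The Hohmann ellipse has a_t = (r₁ + r₂)/2 = 38452.5 km.
Circular speed at r = 68990 km: v_c = √(μ/r) = 2.404 km/s.
Vis-viva on the transfer ellipse at r = 68990 km gives v_t = √[μ(2/r − 1/a_t)] = 1.091 km/s.
Δv₂ = |v_t − v_c| = |1.091 − 2.404| = 1.313 km/s.

Δv₂ = 1.313 km/s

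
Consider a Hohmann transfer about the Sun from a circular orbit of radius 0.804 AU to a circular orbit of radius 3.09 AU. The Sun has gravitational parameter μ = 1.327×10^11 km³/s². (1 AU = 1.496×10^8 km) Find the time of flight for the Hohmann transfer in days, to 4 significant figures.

In km: r₁ = 0.804 × 1.496×10^8 = 1.202784×10^8 km; r₂ = 3.09 × 1.496×10^8 = 4.62264×10^8 km.
Transfer-ellipse semi-major axis a_t = (r₁ + r₂)/2 = (1.202784×10^8 + 4.62264×10^8)/2 = 2.912712×10^8 km.
By Kepler's third law the transfer-orbit period is T = 2π√(a_t³/μ), so t = T/2 = 4.287×10^7 s.
Converting: 4.287×10^7 s ÷ 86400 s/day = 496.2 days.

t = 496.2 days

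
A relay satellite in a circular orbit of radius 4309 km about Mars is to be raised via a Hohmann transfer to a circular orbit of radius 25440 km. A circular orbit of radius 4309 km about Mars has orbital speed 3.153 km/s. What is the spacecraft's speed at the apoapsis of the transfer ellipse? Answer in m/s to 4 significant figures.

From the circular-orbit relation v² = μ/r at r = 4309 km: μ = v²r = (3.153)² × 4309 = 42837.5 km³/s².
Transfer-ellipse semi-major axis a_t = (r₁ + r₂)/2 = (4309 + 25440)/2 = 14874.5 km.
The apoapsis of the transfer ellipse is at r = 25440 km.
Applying v² = μ(2/r − 1/a_t): v = 0.6984 km/s.

v = 698.4 m/s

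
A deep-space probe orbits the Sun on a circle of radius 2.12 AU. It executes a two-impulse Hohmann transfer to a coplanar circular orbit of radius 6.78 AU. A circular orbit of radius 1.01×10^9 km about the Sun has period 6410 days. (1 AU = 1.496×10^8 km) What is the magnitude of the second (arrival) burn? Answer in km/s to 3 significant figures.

From Kepler's third law T² = 4π²r³/μ at r = 1.01×10^9 km, T = 6410 days = 6410 × 86400 s = 5.53824×10^8 s: μ = 4π²r³/T² = 1.32611×10^11 km³/s².
In km: r₁ = 2.12 × 1.496×10^8 = 3.17152×10^8 km; r₂ = 6.78 × 1.496×10^8 = 1.014288×10^9 km.
Semi-major axis of the transfer orbit: a_t = (3.17152×10^8 + 1.014288×10^9)/2 = 6.6572×10^8 km.
Circular speed at r = 1.014288×10^9 km: v_c = √(μ/r) = 11.434 km/s.
Transfer-orbit speed at the same r (vis-viva, a = a_t): v_t = √[μ(2/r − 1/a_t)] = 7.8922 km/s.
Δv₂ = |v_t − v_c| = |7.8922 − 11.434| = 3.542 km/s.

Δv₂ = 3.54 km/s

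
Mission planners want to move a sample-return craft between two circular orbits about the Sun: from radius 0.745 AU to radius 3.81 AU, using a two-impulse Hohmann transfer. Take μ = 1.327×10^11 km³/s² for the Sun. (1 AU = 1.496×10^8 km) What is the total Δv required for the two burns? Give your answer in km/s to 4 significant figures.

In km: r₁ = 0.745 × 1.496×10^8 = 1.11452×10^8 km; r₂ = 3.81 × 1.496×10^8 = 5.69976×10^8 km.
The Hohmann ellipse has a_t = (r₁ + r₂)/2 = 3.40714×10^8 km.
Circular speed at r₁: v₁ = √(μ/r₁) = √(1.327×10^11/1.11452×10^8) = 34.506 km/s.
Transfer-orbit speed at r₁ (vis-viva): v_p = √[μ(2/r₁ − 1/a_t)] = 44.630 km/s.
First burn Δv₁ = |v_p − v₁| = 10.124 km/s.
Circular speed at r₂: v₂ = √(μ/r₂) = 15.2583 km/s.
Transfer-orbit speed at r₂: v_a = √[μ(2/r₂ − 1/a_t)] = 8.72682 km/s.
Second burn Δv₂ = |v₂ − v_a| = 6.5315 km/s.
Total Δv = Δv₁ + Δv₂ = 16.66 km/s.

Δv = 16.66 km/s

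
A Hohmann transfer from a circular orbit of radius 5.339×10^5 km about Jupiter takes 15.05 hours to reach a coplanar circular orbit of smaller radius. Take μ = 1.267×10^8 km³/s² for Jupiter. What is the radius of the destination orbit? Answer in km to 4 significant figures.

r₂ = 1.366×10^5 km

Transfer time t = 15.05 hours = 54180 s, and t = π√(a_t³/μ).
So a_t = (μ t²/π²)^(1/3) = (1.267×10^8 × (54180)² / π²)^(1/3) = 3.3526×10^5 km.
Since a_t = (r₁ + r₂)/2, r₂ = 2a_t − r₁ = 2×3.3526×10^5 − 5.339×10^5 = 1.3662×10^5 km.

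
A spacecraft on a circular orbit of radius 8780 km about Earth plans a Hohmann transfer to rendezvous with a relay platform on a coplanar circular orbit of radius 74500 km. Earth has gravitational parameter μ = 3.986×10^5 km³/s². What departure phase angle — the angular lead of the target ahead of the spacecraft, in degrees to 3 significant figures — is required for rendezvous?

φ = 105°

Semi-major axis of the transfer orbit: a_t = (8780 + 74500)/2 = 41640 km.
Transfer time t = π√(a_t³/μ) = 42281 s.
Target angular speed ω₂ = √(μ/r₂³) = 3.1048×10^-5 rad/s.
Angle swept by the target during transfer: ω₂·t = 1.3127 rad = 75.21°.
Arrival is 180° from departure on the ellipse, so φ = 180° − 75.21° = 105°.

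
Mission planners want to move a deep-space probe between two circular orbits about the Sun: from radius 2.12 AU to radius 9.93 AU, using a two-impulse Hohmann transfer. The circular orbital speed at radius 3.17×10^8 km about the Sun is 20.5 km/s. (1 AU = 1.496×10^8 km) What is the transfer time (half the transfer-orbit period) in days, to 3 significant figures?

From the circular-orbit relation v² = μ/r at r = 3.17×10^8 km: μ = v²r = (20.5)² × 3.17×10^8 = 1.33219×10^11 km³/s².
In km: r₁ = 2.12 × 1.496×10^8 = 3.17152×10^8 km; r₂ = 9.93 × 1.496×10^8 = 1.485528×10^9 km.
The Hohmann ellipse has a_t = (r₁ + r₂)/2 = 9.0134×10^8 km.
Half the transfer-orbit period gives t = π√(a_t³/μ) = 2.329×10^8 s.
Converting: 2.329×10^8 s ÷ 86400 s/day = 2700 days.

t = 2700 days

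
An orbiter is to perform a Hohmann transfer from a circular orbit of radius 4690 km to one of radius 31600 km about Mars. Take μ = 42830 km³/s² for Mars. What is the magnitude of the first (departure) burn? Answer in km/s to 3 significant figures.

Δv₁ = 0.966 km/s

Semi-major axis of the transfer orbit: a_t = (4690 + 31600)/2 = 18145 km.
On the circular orbit at r = 4690 km, v_c = √(μ/r) = 3.022 km/s.
Transfer-orbit speed at the same r (vis-viva, a = a_t): v_t = √[μ(2/r − 1/a_t)] = 3.988 km/s.
Δv₁ = |v_t − v_c| = |3.988 − 3.022| = 0.9660 km/s.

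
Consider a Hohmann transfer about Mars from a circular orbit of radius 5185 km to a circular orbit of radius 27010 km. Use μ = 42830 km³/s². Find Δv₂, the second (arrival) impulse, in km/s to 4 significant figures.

Transfer-ellipse semi-major axis a_t = (r₁ + r₂)/2 = (5185 + 27010)/2 = 16097.5 km.
Circular speed at r = 27010 km: v_c = √(μ/r) = 1.25925 km/s.
Vis-viva on the transfer ellipse at r = 27010 km gives v_t = √[μ(2/r − 1/a_t)] = 0.714672 km/s.
Δv₂ = |v_t − v_c| = |0.714672 − 1.25925| = 0.5446 km/s.

Δv₂ = 0.5446 km/s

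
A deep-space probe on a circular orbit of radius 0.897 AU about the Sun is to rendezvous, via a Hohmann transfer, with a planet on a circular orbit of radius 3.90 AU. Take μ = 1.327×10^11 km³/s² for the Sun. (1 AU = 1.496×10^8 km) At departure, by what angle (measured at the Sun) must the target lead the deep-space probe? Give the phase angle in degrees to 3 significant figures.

In km: r₁ = 0.897 × 1.496×10^8 = 1.341912×10^8 km; r₂ = 3.90 × 1.496×10^8 = 5.8344×10^8 km.
The Hohmann ellipse has a_t = (r₁ + r₂)/2 = 3.588156×10^8 km.
Transfer time t = π√(a_t³/μ) = 5.8617×10^7 s.
Target angular speed ω₂ = √(μ/r₂³) = 2.5849×10^-8 rad/s.
Angle swept by the target during transfer: ω₂·t = 1.5152 rad = 86.81°.
The deep-space probe traverses 180° on the transfer ellipse, so the target must lead by 180° − 86.81° = 93.2°.

φ = 93.2°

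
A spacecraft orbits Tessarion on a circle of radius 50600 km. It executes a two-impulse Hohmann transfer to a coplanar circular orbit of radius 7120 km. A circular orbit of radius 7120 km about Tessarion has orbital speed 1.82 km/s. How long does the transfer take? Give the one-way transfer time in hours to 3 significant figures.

t = 27.9 hours

From the circular-orbit relation v² = μ/r at r = 7120 km: μ = v²r = (1.82)² × 7120 = 23584.3 km³/s².
The Hohmann ellipse has a_t = (r₁ + r₂)/2 = 28860 km.
By Kepler's third law the transfer-orbit period is T = 2π√(a_t³/μ), so t = T/2 = 1.003×10^5 s.
Converting: 1.003×10^5 s ÷ 3600 s/hour = 27.9 hours.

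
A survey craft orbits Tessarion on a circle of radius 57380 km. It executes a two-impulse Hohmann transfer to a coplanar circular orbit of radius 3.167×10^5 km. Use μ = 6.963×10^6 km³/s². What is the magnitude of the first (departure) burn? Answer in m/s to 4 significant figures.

The Hohmann ellipse has a_t = (r₁ + r₂)/2 = 1.8704×10^5 km.
Circular speed at r = 57380 km: v_c = √(μ/r) = 11.016 km/s.
Transfer-orbit speed at the same r (vis-viva, a = a_t): v_t = √[μ(2/r − 1/a_t)] = 14.334 km/s.
Δv₁ = |v_t − v_c| = |14.334 − 11.016| = 3.318 km/s.

Δv₁ = 3318 m/s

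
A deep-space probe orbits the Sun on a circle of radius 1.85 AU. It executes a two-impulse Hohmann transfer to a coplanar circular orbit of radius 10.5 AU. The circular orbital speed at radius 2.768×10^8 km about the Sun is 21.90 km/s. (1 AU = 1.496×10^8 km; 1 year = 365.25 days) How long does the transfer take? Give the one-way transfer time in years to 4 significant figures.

t = 7.671 years

From the circular-orbit relation v² = μ/r at r = 2.768×10^8 km: μ = v²r = (21.90)² × 2.768×10^8 = 1.32756×10^11 km³/s².
In km: r₁ = 1.85 × 1.496×10^8 = 2.7676×10^8 km; r₂ = 10.5 × 1.496×10^8 = 1.5708×10^9 km.
Transfer-ellipse semi-major axis a_t = (r₁ + r₂)/2 = (2.7676×10^8 + 1.5708×10^9)/2 = 9.2378×10^8 km.
By Kepler's third law the transfer-orbit period is T = 2π√(a_t³/μ), so t = T/2 = 2.4209×10^8 s.
Converting: 2.4209×10^8 s ÷ 3.15576×10^7 s/year (365.25 × 86400) = 7.671 years.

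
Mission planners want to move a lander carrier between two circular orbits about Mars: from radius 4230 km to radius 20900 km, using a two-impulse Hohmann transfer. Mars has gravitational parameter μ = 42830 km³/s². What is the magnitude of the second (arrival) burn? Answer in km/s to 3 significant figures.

Δv₂ = 0.601 km/s

Semi-major axis of the transfer orbit: a_t = (4230 + 20900)/2 = 12565 km.
On the circular orbit at r = 20900 km, v_c = √(μ/r) = 1.4315 km/s.
Vis-viva on the transfer ellipse at r = 20900 km gives v_t = √[μ(2/r − 1/a_t)] = 0.83060 km/s.
Δv₂ = |v_t − v_c| = |0.83060 − 1.4315| = 0.6009 km/s.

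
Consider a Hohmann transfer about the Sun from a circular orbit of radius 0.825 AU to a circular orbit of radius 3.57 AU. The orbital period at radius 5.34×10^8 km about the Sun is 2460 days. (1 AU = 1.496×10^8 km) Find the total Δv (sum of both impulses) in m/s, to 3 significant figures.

From Kepler's third law T² = 4π²r³/μ at r = 5.34×10^8 km, T = 2460 days = 2460 × 86400 s = 2.12544×10^8 s: μ = 4π²r³/T² = 1.33072×10^11 km³/s².
In km: r₁ = 0.825 × 1.496×10^8 = 1.2342×10^8 km; r₂ = 3.57 × 1.496×10^8 = 5.34072×10^8 km.
The Hohmann ellipse has a_t = (r₁ + r₂)/2 = 3.28746×10^8 km.
Circular speed at r₁: v₁ = √(μ/r₁) = √(1.33072×10^11/1.2342×10^8) = 32.836 km/s.
On the transfer ellipse at r₁, v² = μ(2/r − 1/a) gives v_p = √[μ(2/r₁ − 1/a_t)] = 41.852 km/s.
First burn Δv₁ = |v_p − v₁| = 9.016 km/s.
Circular speed at r₂: v₂ = √(μ/r₂) = 15.785 km/s.
Transfer-orbit speed at r₂: v_a = √[μ(2/r₂ − 1/a_t)] = 9.6718 km/s.
Second burn Δv₂ = |v₂ − v_a| = 6.113 km/s.
Total Δv = Δv₁ + Δv₂ = 15.13 km/s.

Δv = 15100 m/s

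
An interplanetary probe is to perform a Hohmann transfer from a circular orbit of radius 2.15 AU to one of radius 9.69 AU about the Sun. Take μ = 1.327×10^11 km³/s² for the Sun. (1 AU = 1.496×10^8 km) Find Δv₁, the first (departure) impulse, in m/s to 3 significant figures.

Δv₁ = 5670 m/s

In km: r₁ = 2.15 × 1.496×10^8 = 3.2164×10^8 km; r₂ = 9.69 × 1.496×10^8 = 1.449624×10^9 km.
The Hohmann ellipse has a_t = (r₁ + r₂)/2 = 8.85632×10^8 km.
Circular speed at r = 3.2164×10^8 km: v_c = √(μ/r) = 20.312 km/s.
Transfer-orbit speed at the same r (vis-viva, a = a_t): v_t = √[μ(2/r − 1/a_t)] = 25.987 km/s.
Δv₁ = |v_t − v_c| = |25.987 − 20.312| = 5.675 km/s.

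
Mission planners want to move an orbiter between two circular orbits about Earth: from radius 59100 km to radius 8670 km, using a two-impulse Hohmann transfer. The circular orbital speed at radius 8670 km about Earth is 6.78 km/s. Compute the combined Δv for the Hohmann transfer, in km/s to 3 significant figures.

From the circular-orbit relation v² = μ/r at r = 8670 km: μ = v²r = (6.78)² × 8670 = 3.98546×10^5 km³/s².
Semi-major axis of the transfer orbit: a_t = (59100 + 8670)/2 = 33885 km.
Circular speed at r₁: v₁ = √(μ/r₁) = √(3.98546×10^5/59100) = 2.597 km/s.
On the transfer ellipse at r₁, v² = μ(2/r − 1/a) gives v_a = √[μ(2/r₁ − 1/a_t)] = 1.314 km/s.
First burn Δv₁ = |v_a − v₁| = 1.283 km/s.
At r₂, v₂ = √(μ/r₂) = 6.780 km/s.
Transfer-orbit speed at r₂: v_p = √[μ(2/r₂ − 1/a_t)] = 8.954 km/s.
Second burn Δv₂ = |v₂ − v_p| = 2.174 km/s.
Δv = Δv₁ + Δv₂ = 1.283 + 2.174 = 3.457 km/s.

Δv = 3.46 km/s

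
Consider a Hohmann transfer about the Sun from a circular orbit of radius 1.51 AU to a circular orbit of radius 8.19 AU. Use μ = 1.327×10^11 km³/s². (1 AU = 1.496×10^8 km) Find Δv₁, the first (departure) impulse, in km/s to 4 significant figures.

In km: r₁ = 1.51 × 1.496×10^8 = 2.25896×10^8 km; r₂ = 8.19 × 1.496×10^8 = 1.225224×10^9 km.
Transfer-ellipse semi-major axis a_t = (r₁ + r₂)/2 = (2.25896×10^8 + 1.225224×10^9)/2 = 7.2556×10^8 km.
On the circular orbit at r = 2.25896×10^8 km, v_c = √(μ/r) = 24.237 km/s.
Vis-viva on the transfer ellipse at r = 2.25896×10^8 km gives v_t = √[μ(2/r − 1/a_t)] = 31.496 km/s.
Δv₁ = |v_t − v_c| = |31.496 − 24.237| = 7.259 km/s.

Δv₁ = 7.259 km/s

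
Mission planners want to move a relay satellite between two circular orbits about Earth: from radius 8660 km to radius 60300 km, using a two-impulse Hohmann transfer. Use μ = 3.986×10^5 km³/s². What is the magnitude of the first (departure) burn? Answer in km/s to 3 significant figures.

The Hohmann ellipse has a_t = (r₁ + r₂)/2 = 34480 km.
Circular speed at r = 8660 km: v_c = √(μ/r) = 6.784 km/s.
Vis-viva on the transfer ellipse at r = 8660 km gives v_t = √[μ(2/r − 1/a_t)] = 8.972 km/s.
Δv₁ = |v_t − v_c| = |8.972 − 6.784| = 2.188 km/s.

Δv₁ = 2.19 km/s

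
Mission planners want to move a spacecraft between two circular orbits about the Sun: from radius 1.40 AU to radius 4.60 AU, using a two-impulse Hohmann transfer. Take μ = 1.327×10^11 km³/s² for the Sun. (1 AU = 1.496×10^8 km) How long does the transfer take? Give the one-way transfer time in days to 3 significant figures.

In km: r₁ = 1.40 × 1.496×10^8 = 2.0944×10^8 km; r₂ = 4.60 × 1.496×10^8 = 6.8816×10^8 km.
Semi-major axis of the transfer orbit: a_t = (2.0944×10^8 + 6.8816×10^8)/2 = 4.488×10^8 km.
Half the transfer-orbit period gives t = π√(a_t³/μ) = 8.200×10^7 s.
Converting: 8.200×10^7 s ÷ 86400 s/day = 949 days.

t = 949 days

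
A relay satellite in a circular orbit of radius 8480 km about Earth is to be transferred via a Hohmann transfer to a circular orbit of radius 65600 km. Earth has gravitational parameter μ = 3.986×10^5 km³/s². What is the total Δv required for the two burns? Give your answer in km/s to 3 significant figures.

Δv = 3.55 km/s

Semi-major axis of the transfer orbit: a_t = (8480 + 65600)/2 = 37040 km.
At r₁ the circular-orbit speed is v₁ = √(μ/r₁) = 6.856 km/s.
On the transfer ellipse at r₁, vis-viva gives v_p = √[μ(2/r₁ − 1/a_t)] = 9.124 km/s.
First burn Δv₁ = |v_p − v₁| = 2.268 km/s.
At r₂, v₂ = √(μ/r₂) = 2.465 km/s.
Transfer-orbit speed at r₂: v_a = √[μ(2/r₂ − 1/a_t)] = 1.179 km/s.
Second burn Δv₂ = |v₂ − v_a| = 1.286 km/s.
Total Δv = Δv₁ + Δv₂ = 3.554 km/s.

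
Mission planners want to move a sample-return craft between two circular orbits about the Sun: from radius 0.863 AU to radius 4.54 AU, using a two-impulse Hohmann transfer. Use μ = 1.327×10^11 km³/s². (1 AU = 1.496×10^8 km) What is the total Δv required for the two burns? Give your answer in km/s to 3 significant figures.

Δv = 15.6 km/s

In km: r₁ = 0.863 × 1.496×10^8 = 1.291048×10^8 km; r₂ = 4.54 × 1.496×10^8 = 6.79184×10^8 km.
Transfer-ellipse semi-major axis a_t = (r₁ + r₂)/2 = (1.291048×10^8 + 6.79184×10^8)/2 = 4.041444×10^8 km.
At r₁ the circular-orbit speed is v₁ = √(μ/r₁) = 32.060 km/s.
Transfer-orbit speed at r₁ (v² = μ(2/r − 1/a)): v_p = √[μ(2/r₁ − 1/a_t)] = 41.561 km/s.
First burn Δv₁ = |v_p − v₁| = 9.501 km/s.
Circular speed at r₂: v₂ = √(μ/r₂) = 13.978 km/s.
Transfer-orbit speed at r₂: v_a = √[μ(2/r₂ − 1/a_t)] = 7.9003 km/s.
Second burn Δv₂ = |v₂ − v_a| = 6.078 km/s.
Δv = Δv₁ + Δv₂ = 9.501 + 6.078 = 15.58 km/s.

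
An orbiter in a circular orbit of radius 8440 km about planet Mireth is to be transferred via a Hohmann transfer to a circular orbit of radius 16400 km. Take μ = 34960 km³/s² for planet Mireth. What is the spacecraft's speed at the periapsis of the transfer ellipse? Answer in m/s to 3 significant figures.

v = 2340 m/s

The Hohmann ellipse has a_t = (r₁ + r₂)/2 = 12420 km.
At periapsis, r = 8440 km.
Vis-viva: v = √[μ(2/r − 1/a_t)] = √[34960 × (2/8440 − 1/12420)] = 2.339 km/s.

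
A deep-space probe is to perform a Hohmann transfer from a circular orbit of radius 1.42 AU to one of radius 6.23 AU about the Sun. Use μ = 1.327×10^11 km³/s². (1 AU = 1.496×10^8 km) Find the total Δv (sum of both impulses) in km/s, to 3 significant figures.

Δv = 11.6 km/s

In km: r₁ = 1.42 × 1.496×10^8 = 2.12432×10^8 km; r₂ = 6.23 × 1.496×10^8 = 9.32008×10^8 km.
Transfer-ellipse semi-major axis a_t = (r₁ + r₂)/2 = (2.12432×10^8 + 9.32008×10^8)/2 = 5.7222×10^8 km.
At r₁ the circular-orbit speed is v₁ = √(μ/r₁) = 24.993 km/s.
On the transfer ellipse at r₁, v² = μ(2/r − 1/a) gives v_p = √[μ(2/r₁ − 1/a_t)] = 31.897 km/s.
First burn Δv₁ = |v_p − v₁| = 6.904 km/s.
At r₂, v₂ = √(μ/r₂) = 11.932 km/s.
Transfer-orbit speed at r₂: v_a = √[μ(2/r₂ − 1/a_t)] = 7.2703 km/s.
Second burn Δv₂ = |v₂ − v_a| = 4.662 km/s.
Total Δv = Δv₁ + Δv₂ = 11.57 km/s.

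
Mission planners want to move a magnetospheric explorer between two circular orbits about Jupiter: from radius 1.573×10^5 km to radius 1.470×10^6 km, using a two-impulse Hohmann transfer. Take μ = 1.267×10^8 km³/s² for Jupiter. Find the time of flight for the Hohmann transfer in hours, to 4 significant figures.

t = 56.90 hours

Transfer-ellipse semi-major axis a_t = (r₁ + r₂)/2 = (1.573×10^5 + 1.470×10^6)/2 = 8.1365×10^5 km.
Half the transfer-orbit period gives t = π√(a_t³/μ) = 2.0484×10^5 s.
Converting: 2.0484×10^5 s ÷ 3600 s/hour = 56.90 hours.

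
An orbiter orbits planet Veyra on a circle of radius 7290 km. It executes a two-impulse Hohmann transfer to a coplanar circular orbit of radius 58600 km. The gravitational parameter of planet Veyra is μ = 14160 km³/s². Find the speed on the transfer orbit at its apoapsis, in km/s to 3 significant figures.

Transfer-ellipse semi-major axis a_t = (r₁ + r₂)/2 = (7290 + 58600)/2 = 32945 km.
The apoapsis of the transfer ellipse is at r = 58600 km.
From the vis-viva equation, v = √[μ(2/r − 1/a_t)] = 0.2312 km/s.

v = 0.231 km/s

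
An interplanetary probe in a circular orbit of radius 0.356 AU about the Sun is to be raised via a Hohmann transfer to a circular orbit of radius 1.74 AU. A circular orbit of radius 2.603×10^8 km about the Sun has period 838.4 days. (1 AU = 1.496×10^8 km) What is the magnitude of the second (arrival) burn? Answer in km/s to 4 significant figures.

From Kepler's third law T² = 4π²r³/μ at r = 2.603×10^8 km, T = 838.4 days = 838.4 × 86400 s = 7.243776×10^7 s: μ = 4π²r³/T² = 1.32694×10^11 km³/s².
In km: r₁ = 0.356 × 1.496×10^8 = 5.32576×10^7 km; r₂ = 1.74 × 1.496×10^8 = 2.60304×10^8 km.
Transfer-ellipse semi-major axis a_t = (r₁ + r₂)/2 = (5.32576×10^7 + 2.60304×10^8)/2 = 1.567808×10^8 km.
On the circular orbit at r = 2.60304×10^8 km, v_c = √(μ/r) = 22.578 km/s.
Transfer-orbit speed at the same r (vis-viva, a = a_t): v_t = √[μ(2/r − 1/a_t)] = 13.159 km/s.
Δv₂ = |v_t − v_c| = |13.159 − 22.578| = 9.419 km/s.

Δv₂ = 9.419 km/s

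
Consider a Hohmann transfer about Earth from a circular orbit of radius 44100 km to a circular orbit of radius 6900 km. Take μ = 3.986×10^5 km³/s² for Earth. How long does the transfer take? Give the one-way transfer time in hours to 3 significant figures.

t = 5.63 hours

Semi-major axis of the transfer orbit: a_t = (44100 + 6900)/2 = 25500 km.
By Kepler's third law the transfer-orbit period is T = 2π√(a_t³/μ), so t = T/2 = 20260 s.
Converting: 20260 s ÷ 3600 s/hour = 5.63 hours.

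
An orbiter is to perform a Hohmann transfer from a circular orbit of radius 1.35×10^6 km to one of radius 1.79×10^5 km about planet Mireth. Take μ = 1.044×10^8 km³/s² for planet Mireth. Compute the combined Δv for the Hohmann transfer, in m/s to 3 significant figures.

The Hohmann ellipse has a_t = (r₁ + r₂)/2 = 7.645×10^5 km.
Circular speed at r₁: v₁ = √(μ/r₁) = √(1.044×10^8/1.350×10^6) = 8.794 km/s.
Transfer-orbit speed at r₁ (v² = μ(2/r − 1/a)): v_a = √[μ(2/r₁ − 1/a_t)] = 4.255 km/s.
First burn Δv₁ = |v_a − v₁| = 4.539 km/s.
At r₂, v₂ = √(μ/r₂) = 24.150 km/s.
Transfer-orbit speed at r₂: v_p = √[μ(2/r₂ − 1/a_t)] = 32.092 km/s.
Second burn Δv₂ = |v₂ − v_p| = 7.942 km/s.
Total Δv = Δv₁ + Δv₂ = 12.48 km/s.

Δv = 12500 m/s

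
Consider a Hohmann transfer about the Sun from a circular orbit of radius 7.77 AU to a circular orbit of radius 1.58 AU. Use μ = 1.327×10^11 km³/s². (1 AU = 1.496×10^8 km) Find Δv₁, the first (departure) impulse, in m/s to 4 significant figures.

Δv₁ = 4473 m/s

In km: r₁ = 7.77 × 1.496×10^8 = 1.162392×10^9 km; r₂ = 1.58 × 1.496×10^8 = 2.36368×10^8 km.
The Hohmann ellipse has a_t = (r₁ + r₂)/2 = 6.9938×10^8 km.
Circular speed at r = 1.162392×10^9 km: v_c = √(μ/r) = 10.6846 km/s.
Transfer-orbit speed at the same r (vis-viva, a = a_t): v_t = √[μ(2/r − 1/a_t)] = 6.21151 km/s.
Δv₁ = |v_t − v_c| = |6.21151 − 10.6846| = 4.473 km/s.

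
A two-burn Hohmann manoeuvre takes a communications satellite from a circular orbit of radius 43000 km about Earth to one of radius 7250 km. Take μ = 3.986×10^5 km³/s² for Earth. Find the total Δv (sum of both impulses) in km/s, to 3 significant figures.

Transfer-ellipse semi-major axis a_t = (r₁ + r₂)/2 = (43000 + 7250)/2 = 25125 km.
At r₁ the circular-orbit speed is v₁ = √(μ/r₁) = 3.04463 km/s.
Transfer-orbit speed at r₁ (vis-viva): v_a = √[μ(2/r₁ − 1/a_t)] = 1.63550 km/s.
First burn Δv₁ = |v_a − v₁| = 1.40913 km/s.
Circular speed at r₂: v₂ = √(μ/r₂) = 7.4148 km/s.
Transfer-orbit speed at r₂: v_p = √[μ(2/r₂ − 1/a_t)] = 9.7002 km/s.
Second burn Δv₂ = |v₂ − v_p| = 2.28540 km/s.
Total Δv = Δv₁ + Δv₂ = 3.695 km/s.

Δv = 3.69 km/s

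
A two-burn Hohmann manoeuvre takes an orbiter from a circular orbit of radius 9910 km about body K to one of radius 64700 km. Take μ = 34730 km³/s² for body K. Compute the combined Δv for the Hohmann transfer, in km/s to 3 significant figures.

The Hohmann ellipse has a_t = (r₁ + r₂)/2 = 37305 km.
Circular speed at r₁: v₁ = √(μ/r₁) = √(34730/9910) = 1.87204 km/s.
On the transfer ellipse at r₁, vis-viva equation gives v_p = √[μ(2/r₁ − 1/a_t)] = 2.46538 km/s.
First burn Δv₁ = |v_p − v₁| = 0.59334 km/s.
At r₂, v₂ = √(μ/r₂) = 0.73266 km/s.
Transfer-orbit speed at r₂: v_a = √[μ(2/r₂ − 1/a_t)] = 0.37762 km/s.
Second burn Δv₂ = |v₂ − v_a| = 0.35504 km/s.
Total Δv = Δv₁ + Δv₂ = 0.9484 km/s.

Δv = 0.948 km/s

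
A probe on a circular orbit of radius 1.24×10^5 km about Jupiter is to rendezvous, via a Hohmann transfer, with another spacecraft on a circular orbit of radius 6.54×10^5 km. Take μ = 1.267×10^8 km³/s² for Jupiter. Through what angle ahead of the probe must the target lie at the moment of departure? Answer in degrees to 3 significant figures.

Transfer-ellipse semi-major axis a_t = (r₁ + r₂)/2 = (1.240×10^5 + 6.540×10^5)/2 = 3.890×10^5 km.
The half-period of the transfer ellipse is t = π√(a_t³/μ) = 67720 s.
Target angular speed ω₂ = √(μ/r₂³) = 2.128×10^-5 rad/s.
Angle swept by the target during transfer: ω₂·t = 1.4411 rad = 82.57°.
Arrival is 180° from departure on the ellipse, so φ = 180° − 82.57° = 97.4°.

φ = 97.4°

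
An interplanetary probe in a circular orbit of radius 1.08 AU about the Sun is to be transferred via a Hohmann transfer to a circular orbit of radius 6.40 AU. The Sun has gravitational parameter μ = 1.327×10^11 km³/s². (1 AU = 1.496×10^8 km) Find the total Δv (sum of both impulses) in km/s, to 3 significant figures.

Δv = 14.3 km/s

In km: r₁ = 1.08 × 1.496×10^8 = 1.61568×10^8 km; r₂ = 6.40 × 1.496×10^8 = 9.5744×10^8 km.
Transfer-ellipse semi-major axis a_t = (r₁ + r₂)/2 = (1.61568×10^8 + 9.5744×10^8)/2 = 5.59504×10^8 km.
Circular speed at r₁: v₁ = √(μ/r₁) = √(1.327×10^11/1.61568×10^8) = 28.659 km/s.
On the transfer ellipse at r₁, vis-viva gives v_p = √[μ(2/r₁ − 1/a_t)] = 37.490 km/s.
First burn Δv₁ = |v_p − v₁| = 8.831 km/s.
Circular speed at r₂: v₂ = √(μ/r₂) = 11.7728 km/s.
Transfer-orbit speed at r₂: v_a = √[μ(2/r₂ − 1/a_t)] = 6.32639 km/s.
Second burn Δv₂ = |v₂ − v_a| = 5.446 km/s.
Δv = Δv₁ + Δv₂ = 8.831 + 5.446 = 14.28 km/s.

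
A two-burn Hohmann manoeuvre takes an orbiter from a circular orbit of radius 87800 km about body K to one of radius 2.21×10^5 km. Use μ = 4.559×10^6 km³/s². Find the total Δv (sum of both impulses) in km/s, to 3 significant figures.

Δv = 2.53 km/s

Semi-major axis of the transfer orbit: a_t = (87800 + 2.210×10^5)/2 = 1.544×10^5 km.
At r₁ the circular-orbit speed is v₁ = √(μ/r₁) = 7.206 km/s.
On the transfer ellipse at r₁, vis-viva equation gives v_p = √[μ(2/r₁ − 1/a_t)] = 8.621 km/s.
First burn Δv₁ = |v_p − v₁| = 1.415 km/s.
At r₂, v₂ = √(μ/r₂) = 4.542 km/s.
Transfer-orbit speed at r₂: v_a = √[μ(2/r₂ − 1/a_t)] = 3.425 km/s.
Second burn Δv₂ = |v₂ − v_a| = 1.117 km/s.
Δv = Δv₁ + Δv₂ = 1.415 + 1.117 = 2.532 km/s.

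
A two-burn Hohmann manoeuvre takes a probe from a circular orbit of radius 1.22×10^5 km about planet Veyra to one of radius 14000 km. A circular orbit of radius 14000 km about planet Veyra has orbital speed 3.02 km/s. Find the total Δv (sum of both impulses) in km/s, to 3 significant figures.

From the circular-orbit relation v² = μ/r at r = 14000 km: μ = v²r = (3.02)² × 14000 = 1.27686×10^5 km³/s².
The Hohmann ellipse has a_t = (r₁ + r₂)/2 = 68000 km.
Circular speed at r₁: v₁ = √(μ/r₁) = √(1.27686×10^5/1.220×10^5) = 1.023 km/s.
On the transfer ellipse at r₁, vis-viva equation gives v_a = √[μ(2/r₁ − 1/a_t)] = 0.4642 km/s.
First burn Δv₁ = |v_a − v₁| = 0.5588 km/s.
Circular speed at r₂: v₂ = √(μ/r₂) = 3.020 km/s.
Transfer-orbit speed at r₂: v_p = √[μ(2/r₂ − 1/a_t)] = 4.045 km/s.
Second burn Δv₂ = |v₂ − v_p| = 1.025 km/s.
Δv = Δv₁ + Δv₂ = 0.5588 + 1.025 = 1.584 km/s.

Δv = 1.58 km/s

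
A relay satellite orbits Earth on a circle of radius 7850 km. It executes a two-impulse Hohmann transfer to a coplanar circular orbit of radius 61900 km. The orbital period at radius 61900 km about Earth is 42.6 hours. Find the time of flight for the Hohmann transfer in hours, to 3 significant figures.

t = 9.01 hours

From Kepler's third law T² = 4π²r³/μ at r = 61900 km, T = 42.6 hours = 42.6 × 3600 s = 1.5336×10^5 s: μ = 4π²r³/T² = 3.98114×10^5 km³/s².
Semi-major axis of the transfer orbit: a_t = (7850 + 61900)/2 = 34875 km.
Transfer time t = π√(a_t³/μ) = π√((34875)³ / 3.98114×10^5) = 32430 s.
Converting: 32430 s ÷ 3600 s/hour = 9.01 hours.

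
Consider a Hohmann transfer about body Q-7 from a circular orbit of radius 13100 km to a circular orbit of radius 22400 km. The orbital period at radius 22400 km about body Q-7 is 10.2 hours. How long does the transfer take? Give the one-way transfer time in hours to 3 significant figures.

From Kepler's third law T² = 4π²r³/μ at r = 22400 km, T = 10.2 hours = 10.2 × 3600 s = 36720 s: μ = 4π²r³/T² = 3.29078×10^5 km³/s².
Semi-major axis of the transfer orbit: a_t = (13100 + 22400)/2 = 17750 km.
Transfer time t = π√(a_t³/μ) = π√((17750)³ / 3.29078×10^5) = 12950 s.
Converting: 12950 s ÷ 3600 s/hour = 3.60 hours.

t = 3.60 hours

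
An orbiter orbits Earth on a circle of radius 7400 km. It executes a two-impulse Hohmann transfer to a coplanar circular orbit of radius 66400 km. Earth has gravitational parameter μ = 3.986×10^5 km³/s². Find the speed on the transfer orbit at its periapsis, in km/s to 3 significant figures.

v = 9.85 km/s

The Hohmann ellipse has a_t = (r₁ + r₂)/2 = 36900 km.
At periapsis, r = 7400 km.
Applying v² = μ(2/r − 1/a_t): v = 9.845 km/s.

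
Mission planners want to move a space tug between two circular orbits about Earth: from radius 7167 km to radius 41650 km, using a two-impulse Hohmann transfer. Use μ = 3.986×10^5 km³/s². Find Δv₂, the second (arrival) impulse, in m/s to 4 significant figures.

Transfer-ellipse semi-major axis a_t = (r₁ + r₂)/2 = (7167 + 41650)/2 = 24408.5 km.
Circular speed at r = 41650 km: v_c = √(μ/r) = 3.0936 km/s.
Vis-viva on the transfer ellipse at r = 41650 km gives v_t = √[μ(2/r − 1/a_t)] = 1.6763 km/s.
Δv₂ = |v_t − v_c| = |1.6763 − 3.0936| = 1.417 km/s.

Δv₂ = 1417 m/s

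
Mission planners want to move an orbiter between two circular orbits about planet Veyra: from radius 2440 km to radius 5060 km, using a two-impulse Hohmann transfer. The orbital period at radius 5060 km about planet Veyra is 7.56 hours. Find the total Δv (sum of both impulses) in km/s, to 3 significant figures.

From Kepler's third law T² = 4π²r³/μ at r = 5060 km, T = 7.56 hours = 7.56 × 3600 s = 27216 s: μ = 4π²r³/T² = 6904.98 km³/s².
Semi-major axis of the transfer orbit: a_t = (2440 + 5060)/2 = 3750 km.
Circular speed at r₁: v₁ = √(μ/r₁) = √(6904.98/2440) = 1.682234 km/s.
On the transfer ellipse at r₁, v² = μ(2/r − 1/a) gives v_p = √[μ(2/r₁ − 1/a_t)] = 1.954097 km/s.
First burn Δv₁ = |v_p − v₁| = 0.27186 km/s.
Circular speed at r₂: v₂ = √(μ/r₂) = 1.16817 km/s.
Transfer-orbit speed at r₂: v_a = √[μ(2/r₂ − 1/a_t)] = 0.942292 km/s.
Second burn Δv₂ = |v₂ − v_a| = 0.22588 km/s.
Total Δv = Δv₁ + Δv₂ = 0.4977 km/s.

Δv = 0.498 km/s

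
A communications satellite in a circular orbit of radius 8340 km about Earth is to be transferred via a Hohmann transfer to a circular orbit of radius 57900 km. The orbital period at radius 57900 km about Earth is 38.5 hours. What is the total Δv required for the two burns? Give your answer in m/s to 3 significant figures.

Δv = 3540 m/s

From Kepler's third law T² = 4π²r³/μ at r = 57900 km, T = 38.5 hours = 38.5 × 3600 s = 1.386×10^5 s: μ = 4π²r³/T² = 3.98905×10^5 km³/s².
Semi-major axis of the transfer orbit: a_t = (8340 + 57900)/2 = 33120 km.
At r₁ the circular-orbit speed is v₁ = √(μ/r₁) = 6.916 km/s.
On the transfer ellipse at r₁, vis-viva equation gives v_p = √[μ(2/r₁ − 1/a_t)] = 9.144 km/s.
First burn Δv₁ = |v_p − v₁| = 2.228 km/s.
At r₂, v₂ = √(μ/r₂) = 2.625 km/s.
Transfer-orbit speed at r₂: v_a = √[μ(2/r₂ − 1/a_t)] = 1.317 km/s.
Second burn Δv₂ = |v₂ − v_a| = 1.308 km/s.
Total Δv = Δv₁ + Δv₂ = 3.536 km/s.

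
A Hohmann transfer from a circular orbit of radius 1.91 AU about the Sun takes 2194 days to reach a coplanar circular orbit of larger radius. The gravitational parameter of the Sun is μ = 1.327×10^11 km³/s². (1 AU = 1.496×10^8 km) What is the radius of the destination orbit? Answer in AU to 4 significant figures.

In km: r₁ = 1.91 × 1.496×10^8 = 2.85736×10^8 km.
Transfer time t = 2194 days = 1.895616×10^8 s, and t = π√(a_t³/μ).
So a_t = (μ t²/π²)^(1/3) = (1.327×10^11 × (1.895616×10^8)² / π²)^(1/3) = 7.8468×10^8 km.
Since a_t = (r₁ + r₂)/2, r₂ = 2a_t − r₁ = 2×7.8468×10^8 − 2.85736×10^8 = 1.283624×10^9 km.
In AU: r₂ = 1.283624×10^9 / 1.496×10^8 = 8.580 AU.

r₂ = 8.580 AU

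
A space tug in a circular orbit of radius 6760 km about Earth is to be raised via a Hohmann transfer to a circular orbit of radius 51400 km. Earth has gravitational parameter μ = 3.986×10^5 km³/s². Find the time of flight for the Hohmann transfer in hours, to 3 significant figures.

Semi-major axis of the transfer orbit: a_t = (6760 + 51400)/2 = 29080 km.
Half the transfer-orbit period gives t = π√(a_t³/μ) = 24676 s.
Converting: 24676 s ÷ 3600 s/hour = 6.85 hours.

t = 6.85 hours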